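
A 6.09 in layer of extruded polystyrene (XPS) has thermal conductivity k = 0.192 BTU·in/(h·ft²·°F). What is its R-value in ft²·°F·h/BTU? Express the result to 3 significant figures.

31.7 ft²·°F·h/BTU

R = L/k = 6.09/0.192 = 31.72 ft²·°F·h/BTU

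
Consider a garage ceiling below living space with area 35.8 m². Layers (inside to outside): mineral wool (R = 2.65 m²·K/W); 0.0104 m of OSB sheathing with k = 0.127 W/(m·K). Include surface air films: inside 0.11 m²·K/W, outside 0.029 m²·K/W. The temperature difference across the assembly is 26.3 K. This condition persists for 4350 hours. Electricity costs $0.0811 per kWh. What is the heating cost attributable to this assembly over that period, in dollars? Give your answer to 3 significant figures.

116 dollars

0.0104/0.127 = 0.08189
R_total = 0.11 + 2.65 + 0.08189 + 0.029 = 2.871 m²·K/W
Q = 35.8 × 26.3 / 2.871 = 328 W
E = 328 W × 4350 h / 1000 = 1427 kWh
Cost = 1427 × 0.0811 = $115.7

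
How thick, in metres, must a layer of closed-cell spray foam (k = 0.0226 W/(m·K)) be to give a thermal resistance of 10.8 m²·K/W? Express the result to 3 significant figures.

0.244 m

L = R·k = 10.8 × 0.0226 = 0.2441 m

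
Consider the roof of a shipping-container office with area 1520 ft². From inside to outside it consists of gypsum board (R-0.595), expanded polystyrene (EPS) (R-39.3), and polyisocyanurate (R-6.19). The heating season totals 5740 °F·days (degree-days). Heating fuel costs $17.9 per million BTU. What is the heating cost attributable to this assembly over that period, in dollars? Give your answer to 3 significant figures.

R_total = 0.595 + 39.3 + 6.19 = 46.09 ft²·°F·h/BTU
E = A × HDD × 24 / R = 1520 × 5740 × 24 / 46.09 = 4544000 BTU
Cost = 4544000/10⁶ × 17.9 = $81.33

81.3 dollars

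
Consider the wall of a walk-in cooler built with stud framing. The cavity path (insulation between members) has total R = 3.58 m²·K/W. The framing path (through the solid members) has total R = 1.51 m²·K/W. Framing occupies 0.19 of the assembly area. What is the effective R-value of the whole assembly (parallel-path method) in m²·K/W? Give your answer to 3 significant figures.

2.84 m²·K/W

U_eff = 0.81/3.58 + 0.19/1.51 = 0.2263 + 0.1258 = 0.3521
R_eff = 1/U_eff = 2.84 m²·K/W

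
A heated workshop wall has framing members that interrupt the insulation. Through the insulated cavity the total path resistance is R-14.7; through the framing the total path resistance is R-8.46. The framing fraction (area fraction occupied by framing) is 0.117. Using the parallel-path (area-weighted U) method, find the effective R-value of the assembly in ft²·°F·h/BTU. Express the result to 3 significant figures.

U_eff = 0.883/14.7 + 0.117/8.46 = 0.06007 + 0.01383 = 0.0739
R_eff = 1/U_eff = 13.53 ft²·°F·h/BTU

13.5 ft²·°F·h/BTU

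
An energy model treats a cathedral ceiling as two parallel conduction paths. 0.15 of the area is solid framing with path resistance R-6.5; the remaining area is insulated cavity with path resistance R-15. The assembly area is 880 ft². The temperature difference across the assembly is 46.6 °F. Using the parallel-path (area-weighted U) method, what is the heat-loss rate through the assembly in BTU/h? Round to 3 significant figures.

3270 BTU/h

U_eff = 0.85/15 + 0.15/6.5 = 0.05667 + 0.02308 = 0.07974
R_eff = 1/U_eff = 12.54 ft²·°F·h/BTU
Q = 880 × 46.6 / 12.54 = 3270 BTU/h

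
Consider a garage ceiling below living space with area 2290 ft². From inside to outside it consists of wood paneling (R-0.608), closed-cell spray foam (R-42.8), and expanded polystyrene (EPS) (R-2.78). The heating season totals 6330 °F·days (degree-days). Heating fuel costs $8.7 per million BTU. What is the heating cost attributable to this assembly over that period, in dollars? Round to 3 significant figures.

R_total = 0.608 + 42.8 + 2.78 = 46.19 ft²·°F·h/BTU
E = A × HDD × 24 / R = 2290 × 6330 × 24 / 46.19 = 7532000 BTU
Cost = 7532000/10⁶ × 8.7 = $65.53

65.5 dollars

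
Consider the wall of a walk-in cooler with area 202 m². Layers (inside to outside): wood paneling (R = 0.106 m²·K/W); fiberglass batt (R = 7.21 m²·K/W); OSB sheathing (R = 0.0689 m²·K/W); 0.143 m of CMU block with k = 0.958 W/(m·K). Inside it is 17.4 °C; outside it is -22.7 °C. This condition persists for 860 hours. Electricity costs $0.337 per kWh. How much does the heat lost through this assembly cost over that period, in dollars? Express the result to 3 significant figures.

312 dollars

0.143/0.958 = 0.1493
R_total = 0.106 + 7.21 + 0.0689 + 0.1493 = 7.534 m²·K/W
Q = 202 × (17.4 − (-22.7)) / 7.534 = 1075 W
E = 1075 W × 860 h / 1000 = 924.6 kWh
Cost = 924.6 × 0.337 = $311.6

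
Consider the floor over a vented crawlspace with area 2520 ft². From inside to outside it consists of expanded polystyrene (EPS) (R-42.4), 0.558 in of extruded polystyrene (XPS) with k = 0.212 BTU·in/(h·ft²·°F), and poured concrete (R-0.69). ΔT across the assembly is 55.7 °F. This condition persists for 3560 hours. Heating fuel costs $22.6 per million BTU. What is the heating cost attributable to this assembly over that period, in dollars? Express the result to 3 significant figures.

0.558/0.212 = 2.632
R_total = 42.4 + 2.632 + 0.69 = 45.72 ft²·°F·h/BTU
Q = 2520 × 55.7 / 45.72 = 3070 BTU/h
E = 3070 × 3560 = 10930000 BTU
Cost = 10930000/10⁶ × 22.6 = $247

247 dollars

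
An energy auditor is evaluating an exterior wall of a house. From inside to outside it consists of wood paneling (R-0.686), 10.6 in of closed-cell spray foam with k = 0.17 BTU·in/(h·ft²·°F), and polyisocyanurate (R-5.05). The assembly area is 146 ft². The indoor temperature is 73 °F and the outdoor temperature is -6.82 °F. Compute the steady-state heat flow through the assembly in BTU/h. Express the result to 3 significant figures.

10.6/0.17 = 62.35
R_total = 0.686 + 62.35 + 5.05 = 68.09 ft²·°F·h/BTU
Q = A·ΔT/R = 146 × (73 − (-6.82)) / 68.09 = 171.2 BTU/h

171 BTU/h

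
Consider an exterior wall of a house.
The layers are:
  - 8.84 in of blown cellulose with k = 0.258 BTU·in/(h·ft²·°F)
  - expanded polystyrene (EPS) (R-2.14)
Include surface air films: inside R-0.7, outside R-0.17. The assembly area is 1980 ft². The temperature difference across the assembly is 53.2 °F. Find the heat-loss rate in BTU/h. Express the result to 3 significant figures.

2830 BTU/h

8.84/0.258 = 34.26
R_total = 0.7 + 34.26 + 2.14 + 0.17 = 37.27 ft²·°F·h/BTU
Q = A·ΔT/R = 1980 × 53.2 / 37.27 = 2826 BTU/h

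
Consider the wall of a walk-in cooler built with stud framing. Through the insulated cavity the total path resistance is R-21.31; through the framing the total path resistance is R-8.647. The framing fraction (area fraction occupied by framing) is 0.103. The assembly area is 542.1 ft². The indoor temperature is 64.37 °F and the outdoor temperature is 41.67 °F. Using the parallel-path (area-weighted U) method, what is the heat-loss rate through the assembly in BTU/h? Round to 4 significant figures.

U_eff = 0.897/21.31 + 0.103/8.647 = 0.042093 + 0.011912 = 0.054005
R_eff = 1/U_eff = 18.517 ft²·°F·h/BTU
Q = 542.1 × (64.37 − 41.67) / 18.517 = 664.56 BTU/h

664.6 BTU/h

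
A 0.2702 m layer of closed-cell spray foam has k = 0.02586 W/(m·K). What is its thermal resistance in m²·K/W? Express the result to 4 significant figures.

10.45 m²·K/W

R = L/k = 0.2702/0.02586 = 10.449 m²·K/W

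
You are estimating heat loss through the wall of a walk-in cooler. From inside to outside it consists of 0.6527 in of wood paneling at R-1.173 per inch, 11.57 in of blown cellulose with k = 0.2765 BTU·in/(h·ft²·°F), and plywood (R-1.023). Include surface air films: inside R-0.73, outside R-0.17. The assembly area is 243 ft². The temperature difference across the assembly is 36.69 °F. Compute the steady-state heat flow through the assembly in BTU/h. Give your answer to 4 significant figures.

0.6527 × 1.173 = 0.76562
11.57/0.2765 = 41.844
R_total = 0.73 + 0.76562 + 41.844 + 1.023 + 0.17 = 44.533 ft²·°F·h/BTU
Q = A·ΔT/R = 243 × 36.69 / 44.533 = 200.2 BTU/h

200.2 BTU/h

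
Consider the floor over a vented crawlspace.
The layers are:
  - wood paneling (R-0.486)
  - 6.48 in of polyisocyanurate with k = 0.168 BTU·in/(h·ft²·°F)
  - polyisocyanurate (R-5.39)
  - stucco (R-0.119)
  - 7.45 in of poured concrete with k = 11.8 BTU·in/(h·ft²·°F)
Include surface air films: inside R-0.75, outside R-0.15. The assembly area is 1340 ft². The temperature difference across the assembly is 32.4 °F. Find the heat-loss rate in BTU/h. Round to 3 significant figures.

942 BTU/h

6.48/0.168 = 38.57
7.45/11.8 = 0.6314
R_total = 0.75 + 0.486 + 38.57 + 5.39 + 0.119 + 0.6314 + 0.15 = 46.1 ft²·°F·h/BTU
Q = A·ΔT/R = 1340 × 32.4 / 46.1 = 941.8 BTU/h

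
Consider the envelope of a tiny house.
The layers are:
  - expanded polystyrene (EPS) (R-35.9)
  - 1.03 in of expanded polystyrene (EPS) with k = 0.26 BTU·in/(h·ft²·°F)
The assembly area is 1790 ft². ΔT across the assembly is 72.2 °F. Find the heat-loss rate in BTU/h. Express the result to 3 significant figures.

1.03/0.26 = 3.962
R_total = 35.9 + 3.962 = 39.86 ft²·°F·h/BTU
Q = A·ΔT/R = 1790 × 72.2 / 39.86 = 3242 BTU/h

3240 BTU/h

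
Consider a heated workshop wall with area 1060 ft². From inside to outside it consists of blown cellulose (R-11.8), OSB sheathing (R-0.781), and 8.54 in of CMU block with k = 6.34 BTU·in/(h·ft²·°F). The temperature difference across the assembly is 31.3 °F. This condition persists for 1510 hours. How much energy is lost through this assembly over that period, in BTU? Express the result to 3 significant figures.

3600000 BTU

8.54/6.34 = 1.347
R_total = 11.8 + 0.781 + 1.347 = 13.93 ft²·°F·h/BTU
Q = 1060 × 31.3 / 13.93 = 2382 BTU/h
E = 2382 × 1510 = 3597000 BTU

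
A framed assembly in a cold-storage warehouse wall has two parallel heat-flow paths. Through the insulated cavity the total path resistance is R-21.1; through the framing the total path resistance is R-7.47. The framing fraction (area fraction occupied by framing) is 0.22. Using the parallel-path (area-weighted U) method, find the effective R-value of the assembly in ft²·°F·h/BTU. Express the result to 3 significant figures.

15.1 ft²·°F·h/BTU

U_eff = 0.78/21.1 + 0.22/7.47 = 0.03697 + 0.02945 = 0.06642
R_eff = 1/U_eff = 15.06 ft²·°F·h/BTU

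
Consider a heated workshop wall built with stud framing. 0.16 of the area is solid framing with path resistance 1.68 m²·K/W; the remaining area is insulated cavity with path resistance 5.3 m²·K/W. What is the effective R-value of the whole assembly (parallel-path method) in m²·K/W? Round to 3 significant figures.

3.94 m²·K/W

U_eff = 0.84/5.3 + 0.16/1.68 = 0.1585 + 0.09524 = 0.2537
R_eff = 1/U_eff = 3.941 m²·K/W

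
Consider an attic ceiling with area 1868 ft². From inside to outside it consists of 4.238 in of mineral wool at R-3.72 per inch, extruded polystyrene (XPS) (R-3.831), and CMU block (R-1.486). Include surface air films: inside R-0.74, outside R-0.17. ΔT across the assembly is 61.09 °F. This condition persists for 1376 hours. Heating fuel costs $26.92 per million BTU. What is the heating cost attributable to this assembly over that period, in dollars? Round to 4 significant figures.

192.2 dollars

4.238 × 3.72 = 15.765
R_total = 0.74 + 15.765 + 3.831 + 1.486 + 0.17 = 21.992 ft²·°F·h/BTU
Q = 1868 × 61.09 / 21.992 = 5188.9 BTU/h
E = 5188.9 × 1376 = 7139900 BTU
Cost = 7139900/10⁶ × 26.92 = $192.21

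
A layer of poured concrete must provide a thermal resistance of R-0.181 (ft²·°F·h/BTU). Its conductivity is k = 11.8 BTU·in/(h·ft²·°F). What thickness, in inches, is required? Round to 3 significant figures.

2.14 in

L = R × k = 0.181 × 11.8 = 2.136 in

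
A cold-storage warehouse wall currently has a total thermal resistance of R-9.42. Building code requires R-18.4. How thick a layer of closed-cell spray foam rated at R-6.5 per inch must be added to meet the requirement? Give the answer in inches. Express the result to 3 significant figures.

ΔR = 18.4 − 9.42 = 8.98 ft²·°F·h/BTU
L = ΔR / (R/in) = 8.98/6.5 = 1.382 in

1.38 in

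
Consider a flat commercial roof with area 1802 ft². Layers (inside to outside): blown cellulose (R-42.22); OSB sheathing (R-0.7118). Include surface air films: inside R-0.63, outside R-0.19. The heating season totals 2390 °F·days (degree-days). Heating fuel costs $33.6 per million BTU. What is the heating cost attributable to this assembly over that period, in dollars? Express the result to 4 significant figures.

79.38 dollars

R_total = 0.63 + 42.22 + 0.7118 + 0.19 = 43.752 ft²·°F·h/BTU
E = A × HDD × 24 / R = 1802 × 2390 × 24 / 43.752 = 2362500 BTU
Cost = 2362500/10⁶ × 33.6 = $79.379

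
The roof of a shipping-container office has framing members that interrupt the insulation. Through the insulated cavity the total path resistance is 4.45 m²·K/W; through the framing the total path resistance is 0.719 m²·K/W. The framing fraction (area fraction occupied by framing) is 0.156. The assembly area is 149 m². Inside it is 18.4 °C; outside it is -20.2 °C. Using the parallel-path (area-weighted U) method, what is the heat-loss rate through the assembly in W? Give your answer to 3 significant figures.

2340 W

U_eff = 0.844/4.45 + 0.156/0.719 = 0.1897 + 0.217 = 0.4066
R_eff = 1/U_eff = 2.459 m²·K/W
Q = 149 × (18.4 − (-20.2)) / 2.459 = 2339 W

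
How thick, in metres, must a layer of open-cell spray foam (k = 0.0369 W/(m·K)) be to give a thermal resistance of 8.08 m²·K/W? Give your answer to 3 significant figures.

L = R·k = 8.08 × 0.0369 = 0.2982 m

0.298 m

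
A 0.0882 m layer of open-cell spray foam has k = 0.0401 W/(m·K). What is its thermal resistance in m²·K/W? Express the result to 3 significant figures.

2.20 m²·K/W

R = L/k = 0.0882/0.0401 = 2.2 m²·K/W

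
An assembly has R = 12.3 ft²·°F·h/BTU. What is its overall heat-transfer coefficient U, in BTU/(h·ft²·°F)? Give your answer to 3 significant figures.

U = 1/R = 1/12.3 = 0.0813

0.0813 BTU/(h·ft²·°F)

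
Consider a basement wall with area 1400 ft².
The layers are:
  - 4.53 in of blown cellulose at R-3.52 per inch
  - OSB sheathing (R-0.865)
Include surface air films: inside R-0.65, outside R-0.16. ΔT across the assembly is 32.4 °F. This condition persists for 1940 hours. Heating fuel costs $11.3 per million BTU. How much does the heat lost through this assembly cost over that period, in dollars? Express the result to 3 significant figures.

56.4 dollars

4.53 × 3.52 = 15.95
R_total = 0.65 + 15.95 + 0.865 + 0.16 = 17.62 ft²·°F·h/BTU
Q = 1400 × 32.4 / 17.62 = 2574 BTU/h
E = 2574 × 1940 = 4994000 BTU
Cost = 4994000/10⁶ × 11.3 = $56.43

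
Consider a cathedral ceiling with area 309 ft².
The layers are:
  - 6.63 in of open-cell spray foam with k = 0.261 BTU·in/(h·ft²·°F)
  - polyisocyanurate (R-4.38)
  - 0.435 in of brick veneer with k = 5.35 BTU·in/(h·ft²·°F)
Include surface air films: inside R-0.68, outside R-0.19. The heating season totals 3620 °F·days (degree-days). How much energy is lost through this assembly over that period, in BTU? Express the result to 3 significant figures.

6.63/0.261 = 25.4
0.435/5.35 = 0.08131
R_total = 0.68 + 25.4 + 4.38 + 0.08131 + 0.19 = 30.73 ft²·°F·h/BTU
E = A × HDD × 24 / R = 309 × 3620 × 24 / 30.73 = 873500 BTU

874000 BTU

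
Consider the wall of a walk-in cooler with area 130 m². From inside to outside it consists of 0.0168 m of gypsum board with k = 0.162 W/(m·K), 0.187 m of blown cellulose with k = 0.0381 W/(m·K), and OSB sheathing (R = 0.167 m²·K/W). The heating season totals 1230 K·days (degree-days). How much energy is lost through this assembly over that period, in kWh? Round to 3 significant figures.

0.0168/0.162 = 0.1037
0.187/0.0381 = 4.908
R_total = 0.1037 + 4.908 + 0.167 = 5.179 m²·K/W
E = A × HDD × 24 / R / 1000 = 130 × 1230 × 24 / 5.179 / 1000 = 741 kWh

741 kWh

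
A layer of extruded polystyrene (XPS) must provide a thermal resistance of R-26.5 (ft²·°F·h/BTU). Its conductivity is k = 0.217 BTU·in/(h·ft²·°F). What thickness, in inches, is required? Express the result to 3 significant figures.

L = R × k = 26.5 × 0.217 = 5.75 in

5.75 in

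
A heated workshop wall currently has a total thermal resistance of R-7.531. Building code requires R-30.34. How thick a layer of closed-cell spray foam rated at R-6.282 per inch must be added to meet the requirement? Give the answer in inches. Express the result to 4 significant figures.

3.631 in

ΔR = 30.34 − 7.531 = 22.809 ft²·°F·h/BTU
L = ΔR / (R/in) = 22.809/6.282 = 3.6309 in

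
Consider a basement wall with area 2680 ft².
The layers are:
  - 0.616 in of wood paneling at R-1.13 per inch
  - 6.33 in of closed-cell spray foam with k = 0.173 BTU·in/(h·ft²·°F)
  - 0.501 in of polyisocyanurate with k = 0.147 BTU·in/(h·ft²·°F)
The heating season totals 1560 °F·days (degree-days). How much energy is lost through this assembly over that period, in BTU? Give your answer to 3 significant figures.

0.616 × 1.13 = 0.6961
6.33/0.173 = 36.59
0.501/0.147 = 3.408
R_total = 0.6961 + 36.59 + 3.408 = 40.69 ft²·°F·h/BTU
E = A × HDD × 24 / R = 2680 × 1560 × 24 / 40.69 = 2466000 BTU

2470000 BTU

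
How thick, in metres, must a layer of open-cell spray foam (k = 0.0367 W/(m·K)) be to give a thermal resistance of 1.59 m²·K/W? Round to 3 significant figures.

L = R·k = 1.59 × 0.0367 = 0.05835 m

0.0584 m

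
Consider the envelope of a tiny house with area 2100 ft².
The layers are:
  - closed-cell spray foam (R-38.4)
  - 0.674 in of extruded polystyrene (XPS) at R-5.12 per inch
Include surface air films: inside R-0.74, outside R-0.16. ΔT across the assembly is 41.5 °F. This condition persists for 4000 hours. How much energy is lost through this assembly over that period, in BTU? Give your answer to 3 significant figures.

8150000 BTU

0.674 × 5.12 = 3.451
R_total = 0.74 + 38.4 + 3.451 + 0.16 = 42.75 ft²·°F·h/BTU
Q = 2100 × 41.5 / 42.75 = 2039 BTU/h
E = 2039 × 4000 = 8154000 BTU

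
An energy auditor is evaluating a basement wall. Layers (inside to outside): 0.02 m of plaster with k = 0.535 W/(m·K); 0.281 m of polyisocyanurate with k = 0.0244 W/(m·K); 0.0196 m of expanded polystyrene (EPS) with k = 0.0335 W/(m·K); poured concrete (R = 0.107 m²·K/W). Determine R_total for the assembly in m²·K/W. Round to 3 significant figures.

0.02/0.535 = 0.03738
0.281/0.0244 = 11.52
0.0196/0.0335 = 0.5851
R_total = 0.03738 + 11.52 + 0.5851 + 0.107 = 12.25 m²·K/W

12.2 m²·K/W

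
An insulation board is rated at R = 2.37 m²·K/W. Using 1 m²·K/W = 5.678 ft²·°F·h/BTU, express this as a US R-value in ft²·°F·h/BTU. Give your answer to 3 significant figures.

13.5 ft²·°F·h/BTU

R_US = 2.37 × 5.678 = 13.46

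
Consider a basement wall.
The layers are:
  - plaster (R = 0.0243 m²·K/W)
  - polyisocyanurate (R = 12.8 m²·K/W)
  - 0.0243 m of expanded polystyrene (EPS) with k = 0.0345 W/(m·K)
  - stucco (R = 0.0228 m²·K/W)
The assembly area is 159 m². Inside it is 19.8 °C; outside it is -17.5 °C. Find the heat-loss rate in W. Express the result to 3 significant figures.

0.0243/0.0345 = 0.7043
R_total = 0.0243 + 12.8 + 0.7043 + 0.0228 = 13.55 m²·K/W
Q = A·ΔT/R = 159 × (19.8 − (-17.5)) / 13.55 = 437.6 W

438 W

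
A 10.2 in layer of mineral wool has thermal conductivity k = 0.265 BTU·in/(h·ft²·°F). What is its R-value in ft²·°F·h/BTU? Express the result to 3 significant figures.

R = L/k = 10.2/0.265 = 38.49 ft²·°F·h/BTU

38.5 ft²·°F·h/BTU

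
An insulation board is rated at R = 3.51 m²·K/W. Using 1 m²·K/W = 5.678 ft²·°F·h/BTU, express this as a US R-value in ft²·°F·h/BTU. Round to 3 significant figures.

R_US = 3.51 × 5.678 = 19.93

19.9 ft²·°F·h/BTU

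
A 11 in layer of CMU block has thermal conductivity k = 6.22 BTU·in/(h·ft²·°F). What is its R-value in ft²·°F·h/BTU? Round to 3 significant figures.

1.77 ft²·°F·h/BTU

R = L/k = 11/6.22 = 1.768 ft²·°F·h/BTU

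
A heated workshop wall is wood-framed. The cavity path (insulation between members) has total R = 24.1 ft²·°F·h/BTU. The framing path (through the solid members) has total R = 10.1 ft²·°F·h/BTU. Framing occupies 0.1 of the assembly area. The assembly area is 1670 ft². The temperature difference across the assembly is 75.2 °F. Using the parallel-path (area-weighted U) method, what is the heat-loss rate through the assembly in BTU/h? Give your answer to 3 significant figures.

5930 BTU/h

U_eff = 0.9/24.1 + 0.1/10.1 = 0.03734 + 0.009901 = 0.04725
R_eff = 1/U_eff = 21.17 ft²·°F·h/BTU
Q = 1670 × 75.2 / 21.17 = 5933 BTU/h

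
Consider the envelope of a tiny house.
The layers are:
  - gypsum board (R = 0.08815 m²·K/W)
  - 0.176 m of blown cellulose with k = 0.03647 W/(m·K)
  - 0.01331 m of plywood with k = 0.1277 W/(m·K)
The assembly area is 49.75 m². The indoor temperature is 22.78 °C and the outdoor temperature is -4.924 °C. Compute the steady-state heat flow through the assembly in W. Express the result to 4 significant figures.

0.176/0.03647 = 4.8259
0.01331/0.1277 = 0.10423
R_total = 0.08815 + 4.8259 + 0.10423 = 5.0183 m²·K/W
Q = A·ΔT/R = 49.75 × (22.78 − (-4.924)) / 5.0183 = 274.65 W

274.7 W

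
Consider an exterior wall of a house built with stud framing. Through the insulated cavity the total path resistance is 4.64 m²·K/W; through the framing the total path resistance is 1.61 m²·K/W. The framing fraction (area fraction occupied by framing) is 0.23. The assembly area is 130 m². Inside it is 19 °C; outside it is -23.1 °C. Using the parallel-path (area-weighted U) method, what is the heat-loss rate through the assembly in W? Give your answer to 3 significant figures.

1690 W

U_eff = 0.77/4.64 + 0.23/1.61 = 0.1659 + 0.1429 = 0.3088
R_eff = 1/U_eff = 3.238 m²·K/W
Q = 130 × (19 − (-23.1)) / 3.238 = 1690 W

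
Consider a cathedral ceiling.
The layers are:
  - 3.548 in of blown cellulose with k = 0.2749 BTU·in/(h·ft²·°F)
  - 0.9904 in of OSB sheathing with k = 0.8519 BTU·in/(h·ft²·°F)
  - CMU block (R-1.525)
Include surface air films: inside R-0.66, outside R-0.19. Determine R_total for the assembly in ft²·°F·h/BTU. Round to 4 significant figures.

16.44 ft²·°F·h/BTU

3.548/0.2749 = 12.907
0.9904/0.8519 = 1.1626
R_total = 0.66 + 12.907 + 1.1626 + 1.525 + 0.19 = 16.444 ft²·°F·h/BTU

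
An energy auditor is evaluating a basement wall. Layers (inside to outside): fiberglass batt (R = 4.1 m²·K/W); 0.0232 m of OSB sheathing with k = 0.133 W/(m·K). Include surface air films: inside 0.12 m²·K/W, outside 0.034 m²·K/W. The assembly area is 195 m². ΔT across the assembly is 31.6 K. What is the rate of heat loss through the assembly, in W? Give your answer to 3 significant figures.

0.0232/0.133 = 0.1744
R_total = 0.12 + 4.1 + 0.1744 + 0.034 = 4.428 m²·K/W
Q = A·ΔT/R = 195 × 31.6 / 4.428 = 1391 W

1390 W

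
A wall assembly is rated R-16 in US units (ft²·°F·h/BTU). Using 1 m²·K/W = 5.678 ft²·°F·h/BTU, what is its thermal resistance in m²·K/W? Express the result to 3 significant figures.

R_SI = 16/5.678 = 2.818

2.82 m²·K/W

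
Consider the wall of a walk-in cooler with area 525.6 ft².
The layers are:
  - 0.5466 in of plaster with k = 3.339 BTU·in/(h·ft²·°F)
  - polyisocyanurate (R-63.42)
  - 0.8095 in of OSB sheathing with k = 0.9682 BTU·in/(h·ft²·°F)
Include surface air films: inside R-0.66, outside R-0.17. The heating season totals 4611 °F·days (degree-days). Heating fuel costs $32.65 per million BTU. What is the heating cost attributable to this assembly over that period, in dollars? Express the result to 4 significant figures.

0.5466/3.339 = 0.1637
0.8095/0.9682 = 0.83609
R_total = 0.66 + 0.1637 + 63.42 + 0.83609 + 0.17 = 65.25 ft²·°F·h/BTU
E = A × HDD × 24 / R = 525.6 × 4611 × 24 / 65.25 = 891420 BTU
Cost = 891420/10⁶ × 32.65 = $29.105

29.10 dollars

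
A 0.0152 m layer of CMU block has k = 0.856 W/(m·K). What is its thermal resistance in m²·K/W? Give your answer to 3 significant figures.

R = L/k = 0.0152/0.856 = 0.01776 m²·K/W

0.0178 m²·K/W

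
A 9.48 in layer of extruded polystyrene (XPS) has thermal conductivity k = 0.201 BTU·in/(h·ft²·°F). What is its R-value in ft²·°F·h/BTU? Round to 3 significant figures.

R = L/k = 9.48/0.201 = 47.16 ft²·°F·h/BTU

47.2 ft²·°F·h/BTU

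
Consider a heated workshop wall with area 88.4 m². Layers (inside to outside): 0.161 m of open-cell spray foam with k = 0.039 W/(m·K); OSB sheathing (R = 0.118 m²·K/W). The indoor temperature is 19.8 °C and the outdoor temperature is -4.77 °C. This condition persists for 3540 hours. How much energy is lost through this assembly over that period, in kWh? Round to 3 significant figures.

0.161/0.039 = 4.128
R_total = 4.128 + 0.118 = 4.246 m²·K/W
Q = 88.4 × (19.8 − (-4.77)) / 4.246 = 511.5 W
E = 511.5 W × 3540 h / 1000 = 1811 kWh

1810 kWh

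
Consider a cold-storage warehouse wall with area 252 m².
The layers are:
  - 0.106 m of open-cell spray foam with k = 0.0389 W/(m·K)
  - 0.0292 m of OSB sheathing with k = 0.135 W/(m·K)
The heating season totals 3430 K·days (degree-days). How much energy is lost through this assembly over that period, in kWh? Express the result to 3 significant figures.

7050 kWh

0.106/0.0389 = 2.725
0.0292/0.135 = 0.2163
R_total = 2.725 + 0.2163 = 2.941 m²·K/W
E = A × HDD × 24 / R / 1000 = 252 × 3430 × 24 / 2.941 / 1000 = 7053 kWh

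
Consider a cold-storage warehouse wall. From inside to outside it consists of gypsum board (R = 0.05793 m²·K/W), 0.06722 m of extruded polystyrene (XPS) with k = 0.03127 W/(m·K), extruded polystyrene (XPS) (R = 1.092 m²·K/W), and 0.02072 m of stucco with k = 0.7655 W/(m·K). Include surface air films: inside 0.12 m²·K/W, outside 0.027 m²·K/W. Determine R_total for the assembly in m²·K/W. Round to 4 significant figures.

0.06722/0.03127 = 2.1497
0.02072/0.7655 = 0.027067
R_total = 0.12 + 0.05793 + 2.1497 + 1.092 + 0.027067 + 0.027 = 3.4737 m²·K/W

3.474 m²·K/W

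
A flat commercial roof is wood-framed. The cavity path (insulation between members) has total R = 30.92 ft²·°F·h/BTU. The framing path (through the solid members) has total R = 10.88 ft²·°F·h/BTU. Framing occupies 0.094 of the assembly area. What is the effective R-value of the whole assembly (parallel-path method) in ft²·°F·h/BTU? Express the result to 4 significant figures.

U_eff = 0.906/30.92 + 0.094/10.88 = 0.029301 + 0.0086397 = 0.037941
R_eff = 1/U_eff = 26.357 ft²·°F·h/BTU

26.36 ft²·°F·h/BTU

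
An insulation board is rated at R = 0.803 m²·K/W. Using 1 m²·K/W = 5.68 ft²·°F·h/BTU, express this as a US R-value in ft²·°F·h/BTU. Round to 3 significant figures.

R_US = 0.803 × 5.68 = 4.561

4.56 ft²·°F·h/BTU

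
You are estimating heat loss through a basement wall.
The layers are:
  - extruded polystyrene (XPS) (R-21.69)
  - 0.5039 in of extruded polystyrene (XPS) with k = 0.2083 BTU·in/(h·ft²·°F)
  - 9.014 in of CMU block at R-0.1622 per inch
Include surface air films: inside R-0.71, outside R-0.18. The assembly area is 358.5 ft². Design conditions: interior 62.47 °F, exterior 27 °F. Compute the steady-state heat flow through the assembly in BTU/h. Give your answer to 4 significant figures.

480.6 BTU/h

0.5039/0.2083 = 2.4191
9.014 × 0.1622 = 1.4621
R_total = 0.71 + 21.69 + 2.4191 + 1.4621 + 0.18 = 26.461 ft²·°F·h/BTU
Q = A·ΔT/R = 358.5 × (62.47 − 27) / 26.461 = 480.55 BTU/h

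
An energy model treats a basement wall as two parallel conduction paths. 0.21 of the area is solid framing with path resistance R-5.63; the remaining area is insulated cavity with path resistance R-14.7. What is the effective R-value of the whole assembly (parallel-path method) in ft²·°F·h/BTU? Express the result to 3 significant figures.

11.0 ft²·°F·h/BTU

U_eff = 0.79/14.7 + 0.21/5.63 = 0.05374 + 0.0373 = 0.09104
R_eff = 1/U_eff = 10.98 ft²·°F·h/BTU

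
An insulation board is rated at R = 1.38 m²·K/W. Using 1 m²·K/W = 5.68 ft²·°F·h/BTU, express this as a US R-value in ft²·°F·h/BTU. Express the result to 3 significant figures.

R_US = 1.38 × 5.68 = 7.838

7.84 ft²·°F·h/BTU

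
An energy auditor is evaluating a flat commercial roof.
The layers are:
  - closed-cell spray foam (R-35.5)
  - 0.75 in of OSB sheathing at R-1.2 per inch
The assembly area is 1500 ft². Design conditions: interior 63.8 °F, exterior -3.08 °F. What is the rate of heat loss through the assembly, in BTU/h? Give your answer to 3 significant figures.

2760 BTU/h

0.75 × 1.2 = 0.9
R_total = 35.5 + 0.9 = 36.4 ft²·°F·h/BTU
Q = A·ΔT/R = 1500 × (63.8 − (-3.08)) / 36.4 = 2756 BTU/h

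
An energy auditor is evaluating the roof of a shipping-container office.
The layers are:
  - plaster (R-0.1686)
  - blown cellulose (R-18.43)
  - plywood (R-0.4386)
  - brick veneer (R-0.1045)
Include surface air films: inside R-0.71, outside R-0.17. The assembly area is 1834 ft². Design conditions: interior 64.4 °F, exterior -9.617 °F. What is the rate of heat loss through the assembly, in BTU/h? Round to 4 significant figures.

R_total = 0.71 + 0.1686 + 18.43 + 0.4386 + 0.1045 + 0.17 = 20.022 ft²·°F·h/BTU
Q = A·ΔT/R = 1834 × (64.4 − (-9.617)) / 20.022 = 6780 BTU/h

6780 BTU/h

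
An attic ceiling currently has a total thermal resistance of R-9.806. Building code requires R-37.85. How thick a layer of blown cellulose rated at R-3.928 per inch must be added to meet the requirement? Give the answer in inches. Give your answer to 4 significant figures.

ΔR = 37.85 − 9.806 = 28.044 ft²·°F·h/BTU
L = ΔR / (R/in) = 28.044/3.928 = 7.1395 in

7.140 in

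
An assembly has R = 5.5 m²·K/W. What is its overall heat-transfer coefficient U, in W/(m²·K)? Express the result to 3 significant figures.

U = 1/R = 1/5.5 = 0.1818

0.182 W/(m²·K)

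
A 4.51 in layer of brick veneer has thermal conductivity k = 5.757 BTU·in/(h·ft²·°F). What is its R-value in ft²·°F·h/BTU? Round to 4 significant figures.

R = L/k = 4.51/5.757 = 0.78339 ft²·°F·h/BTU

0.7834 ft²·°F·h/BTU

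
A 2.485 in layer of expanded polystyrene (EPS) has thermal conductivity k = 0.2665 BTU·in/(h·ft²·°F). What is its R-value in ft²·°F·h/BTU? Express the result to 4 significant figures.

9.325 ft²·°F·h/BTU

R = L/k = 2.485/0.2665 = 9.3246 ft²·°F·h/BTU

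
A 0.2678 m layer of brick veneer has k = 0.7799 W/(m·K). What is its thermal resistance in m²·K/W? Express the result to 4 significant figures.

0.3434 m²·K/W

R = L/k = 0.2678/0.7799 = 0.34338 m²·K/W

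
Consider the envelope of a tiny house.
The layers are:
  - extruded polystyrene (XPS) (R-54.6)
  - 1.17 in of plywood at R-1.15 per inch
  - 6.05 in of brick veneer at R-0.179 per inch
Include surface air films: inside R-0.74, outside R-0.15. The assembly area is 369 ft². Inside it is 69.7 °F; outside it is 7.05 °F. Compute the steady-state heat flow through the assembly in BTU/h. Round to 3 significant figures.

1.17 × 1.15 = 1.345
6.05 × 0.179 = 1.083
R_total = 0.74 + 54.6 + 1.345 + 1.083 + 0.15 = 57.92 ft²·°F·h/BTU
Q = A·ΔT/R = 369 × (69.7 − 7.05) / 57.92 = 399.1 BTU/h

399 BTU/h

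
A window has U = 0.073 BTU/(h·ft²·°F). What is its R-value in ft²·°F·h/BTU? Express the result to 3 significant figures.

13.7 ft²·°F·h/BTU

R = 1/U = 1/0.073 = 13.7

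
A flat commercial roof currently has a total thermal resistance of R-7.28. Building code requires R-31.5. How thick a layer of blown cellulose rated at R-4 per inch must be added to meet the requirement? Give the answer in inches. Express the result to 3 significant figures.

6.05 in

ΔR = 31.5 − 7.28 = 24.22 ft²·°F·h/BTU
L = ΔR / (R/in) = 24.22/4 = 6.055 in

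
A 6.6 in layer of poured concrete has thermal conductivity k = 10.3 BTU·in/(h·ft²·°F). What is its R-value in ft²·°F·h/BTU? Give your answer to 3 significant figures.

R = L/k = 6.6/10.3 = 0.6408 ft²·°F·h/BTU

0.641 ft²·°F·h/BTU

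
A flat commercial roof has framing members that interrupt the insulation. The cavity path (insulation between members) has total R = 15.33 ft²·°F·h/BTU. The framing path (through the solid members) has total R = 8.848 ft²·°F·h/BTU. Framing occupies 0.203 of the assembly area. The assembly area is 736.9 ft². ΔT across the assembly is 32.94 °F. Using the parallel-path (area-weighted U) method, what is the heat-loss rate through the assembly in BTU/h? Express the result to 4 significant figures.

U_eff = 0.797/15.33 + 0.203/8.848 = 0.05199 + 0.022943 = 0.074933
R_eff = 1/U_eff = 13.345 ft²·°F·h/BTU
Q = 736.9 × 32.94 / 13.345 = 1818.9 BTU/h

1819 BTU/h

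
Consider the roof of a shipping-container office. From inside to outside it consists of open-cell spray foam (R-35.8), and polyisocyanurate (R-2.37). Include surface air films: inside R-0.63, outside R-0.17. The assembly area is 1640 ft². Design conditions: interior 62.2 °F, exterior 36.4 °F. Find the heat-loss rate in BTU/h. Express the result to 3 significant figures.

R_total = 0.63 + 35.8 + 2.37 + 0.17 = 38.97 ft²·°F·h/BTU
Q = A·ΔT/R = 1640 × (62.2 − 36.4) / 38.97 = 1086 BTU/h

1090 BTU/h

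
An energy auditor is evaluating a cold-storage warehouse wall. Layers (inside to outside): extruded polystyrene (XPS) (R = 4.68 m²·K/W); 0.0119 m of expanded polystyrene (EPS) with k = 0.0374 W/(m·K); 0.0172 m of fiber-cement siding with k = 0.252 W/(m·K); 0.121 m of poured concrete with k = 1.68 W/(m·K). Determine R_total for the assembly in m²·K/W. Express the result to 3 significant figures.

0.0119/0.0374 = 0.3182
0.0172/0.252 = 0.06825
0.121/1.68 = 0.07202
R_total = 4.68 + 0.3182 + 0.06825 + 0.07202 = 5.138 m²·K/W

5.14 m²·K/W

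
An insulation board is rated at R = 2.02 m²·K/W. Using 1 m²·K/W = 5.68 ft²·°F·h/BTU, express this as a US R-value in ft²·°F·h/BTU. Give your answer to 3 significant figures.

R_US = 2.02 × 5.68 = 11.47

11.5 ft²·°F·h/BTU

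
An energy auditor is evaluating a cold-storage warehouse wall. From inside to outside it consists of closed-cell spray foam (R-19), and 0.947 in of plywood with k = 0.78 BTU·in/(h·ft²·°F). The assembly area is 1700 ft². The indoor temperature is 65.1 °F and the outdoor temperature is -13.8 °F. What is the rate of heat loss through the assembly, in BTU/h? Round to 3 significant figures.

0.947/0.78 = 1.214
R_total = 19 + 1.214 = 20.21 ft²·°F·h/BTU
Q = A·ΔT/R = 1700 × (65.1 − (-13.8)) / 20.21 = 6635 BTU/h

6640 BTU/h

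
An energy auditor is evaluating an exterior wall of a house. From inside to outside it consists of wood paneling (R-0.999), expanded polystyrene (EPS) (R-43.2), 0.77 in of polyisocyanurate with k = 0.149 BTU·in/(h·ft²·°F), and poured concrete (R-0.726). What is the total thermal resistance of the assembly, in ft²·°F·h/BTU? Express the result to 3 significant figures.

0.77/0.149 = 5.168
R_total = 0.999 + 43.2 + 5.168 + 0.726 = 50.09 ft²·°F·h/BTU

50.1 ft²·°F·h/BTU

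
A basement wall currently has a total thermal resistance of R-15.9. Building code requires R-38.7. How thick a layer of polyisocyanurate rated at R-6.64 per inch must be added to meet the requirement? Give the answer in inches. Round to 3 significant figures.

3.43 in

ΔR = 38.7 − 15.9 = 22.8 ft²·°F·h/BTU
L = ΔR / (R/in) = 22.8/6.64 = 3.434 in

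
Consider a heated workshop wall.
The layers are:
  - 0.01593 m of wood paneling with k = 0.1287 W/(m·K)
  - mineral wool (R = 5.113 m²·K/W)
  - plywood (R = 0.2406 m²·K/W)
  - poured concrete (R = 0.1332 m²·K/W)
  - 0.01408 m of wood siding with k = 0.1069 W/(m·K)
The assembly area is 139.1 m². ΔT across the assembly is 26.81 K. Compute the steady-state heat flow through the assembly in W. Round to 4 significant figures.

649.4 W

0.01593/0.1287 = 0.12378
0.01408/0.1069 = 0.13171
R_total = 0.12378 + 5.113 + 0.2406 + 0.1332 + 0.13171 = 5.7423 m²·K/W
Q = A·ΔT/R = 139.1 × 26.81 / 5.7423 = 649.44 W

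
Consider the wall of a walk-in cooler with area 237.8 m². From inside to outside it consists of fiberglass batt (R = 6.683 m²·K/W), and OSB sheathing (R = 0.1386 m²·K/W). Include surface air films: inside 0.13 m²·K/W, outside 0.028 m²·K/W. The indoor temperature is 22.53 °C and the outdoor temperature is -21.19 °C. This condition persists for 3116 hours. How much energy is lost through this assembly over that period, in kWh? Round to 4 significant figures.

4642 kWh

R_total = 0.13 + 6.683 + 0.1386 + 0.028 = 6.9796 m²·K/W
Q = 237.8 × (22.53 − (-21.19)) / 6.9796 = 1489.6 W
E = 1489.6 W × 3116 h / 1000 = 4641.5 kWh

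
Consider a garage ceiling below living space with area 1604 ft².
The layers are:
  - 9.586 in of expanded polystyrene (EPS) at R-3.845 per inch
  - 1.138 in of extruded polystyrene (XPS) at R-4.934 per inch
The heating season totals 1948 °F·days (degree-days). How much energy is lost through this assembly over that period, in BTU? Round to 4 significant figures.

1766000 BTU

9.586 × 3.845 = 36.858
1.138 × 4.934 = 5.6149
R_total = 36.858 + 5.6149 = 42.473 ft²·°F·h/BTU
E = A × HDD × 24 / R = 1604 × 1948 × 24 / 42.473 = 1765600 BTU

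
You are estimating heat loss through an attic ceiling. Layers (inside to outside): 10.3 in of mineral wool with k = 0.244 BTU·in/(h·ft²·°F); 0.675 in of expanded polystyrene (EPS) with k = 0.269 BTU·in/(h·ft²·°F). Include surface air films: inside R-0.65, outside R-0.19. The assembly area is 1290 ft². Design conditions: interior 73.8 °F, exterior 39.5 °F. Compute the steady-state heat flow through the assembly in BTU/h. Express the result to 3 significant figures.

10.3/0.244 = 42.21
0.675/0.269 = 2.509
R_total = 0.65 + 42.21 + 2.509 + 0.19 = 45.56 ft²·°F·h/BTU
Q = A·ΔT/R = 1290 × (73.8 − 39.5) / 45.56 = 971.1 BTU/h

971 BTU/h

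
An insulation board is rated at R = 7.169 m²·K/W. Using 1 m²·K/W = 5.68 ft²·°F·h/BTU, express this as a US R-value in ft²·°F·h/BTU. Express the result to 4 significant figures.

R_US = 7.169 × 5.68 = 40.72

40.72 ft²·°F·h/BTU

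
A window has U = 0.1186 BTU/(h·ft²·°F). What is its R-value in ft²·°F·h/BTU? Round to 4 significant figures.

8.432 ft²·°F·h/BTU

R = 1/U = 1/0.1186 = 8.4317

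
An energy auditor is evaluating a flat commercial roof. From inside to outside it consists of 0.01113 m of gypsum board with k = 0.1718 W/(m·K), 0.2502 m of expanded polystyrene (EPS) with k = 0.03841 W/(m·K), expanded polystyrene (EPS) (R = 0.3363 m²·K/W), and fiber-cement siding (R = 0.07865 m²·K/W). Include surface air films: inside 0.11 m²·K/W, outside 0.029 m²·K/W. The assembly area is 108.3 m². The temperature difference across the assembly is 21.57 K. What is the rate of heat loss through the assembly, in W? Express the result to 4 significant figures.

0.01113/0.1718 = 0.064785
0.2502/0.03841 = 6.5139
R_total = 0.11 + 0.064785 + 6.5139 + 0.3363 + 0.07865 + 0.029 = 7.1327 m²·K/W
Q = A·ΔT/R = 108.3 × 21.57 / 7.1327 = 327.51 W

327.5 W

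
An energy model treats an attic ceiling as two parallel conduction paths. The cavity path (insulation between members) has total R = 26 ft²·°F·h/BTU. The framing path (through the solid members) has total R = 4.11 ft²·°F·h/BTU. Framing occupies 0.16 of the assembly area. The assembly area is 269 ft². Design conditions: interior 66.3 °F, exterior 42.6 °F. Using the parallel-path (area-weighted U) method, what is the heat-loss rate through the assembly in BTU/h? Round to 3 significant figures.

454 BTU/h

U_eff = 0.84/26 + 0.16/4.11 = 0.03231 + 0.03893 = 0.07124
R_eff = 1/U_eff = 14.04 ft²·°F·h/BTU
Q = 269 × (66.3 − 42.6) / 14.04 = 454.2 BTU/h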